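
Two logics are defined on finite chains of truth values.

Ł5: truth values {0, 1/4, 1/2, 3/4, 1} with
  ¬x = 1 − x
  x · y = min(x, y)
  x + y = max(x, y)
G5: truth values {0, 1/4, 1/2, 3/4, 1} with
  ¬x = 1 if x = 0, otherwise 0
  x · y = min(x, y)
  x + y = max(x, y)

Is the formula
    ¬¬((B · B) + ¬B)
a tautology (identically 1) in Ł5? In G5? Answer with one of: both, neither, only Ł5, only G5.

In Ł5: at B = 1/4 the value is 3/4 — not a tautology.
In G5: every assignment gives 1 — tautology.

only G5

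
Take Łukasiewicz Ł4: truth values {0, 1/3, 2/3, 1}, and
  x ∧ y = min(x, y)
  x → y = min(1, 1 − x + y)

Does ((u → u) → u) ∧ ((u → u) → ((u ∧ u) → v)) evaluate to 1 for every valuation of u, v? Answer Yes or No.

Counterexample: take u = 0, v = 0.
u → u = 0 → 0 = 1
(u → u) → u = 1 → 0 = 0
u → u = 0 → 0 = 1
u ∧ u = 0 ∧ 0 = 0
(u ∧ u) → v = 0 → 0 = 1
(u → u) → ((u ∧ u) → v) = 1 → 1 = 1
((u → u) → u) ∧ ((u → u) → ((u ∧ u) → v)) = 0 ∧ 1 = 0
This gives 0 ≠ 1.

No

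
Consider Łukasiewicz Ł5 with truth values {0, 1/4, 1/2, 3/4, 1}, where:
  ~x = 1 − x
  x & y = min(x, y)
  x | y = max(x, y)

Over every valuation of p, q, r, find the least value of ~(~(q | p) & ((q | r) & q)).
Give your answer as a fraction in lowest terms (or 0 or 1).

Take p = 0, q = 1/2, r = 0:
q | p = 1/2 | 0 = 1/2
~(q | p) = ~1/2 = 1/2
q | r = 1/2 | 0 = 1/2
(q | r) & q = 1/2 & 1/2 = 1/2
~(q | p) & ((q | r) & q) = 1/2 & 1/2 = 1/2
~(~(q | p) & ((q | r) & q)) = ~1/2 = 1/2
No assignment yields a value below 1/2, so this is the minimum.

1/2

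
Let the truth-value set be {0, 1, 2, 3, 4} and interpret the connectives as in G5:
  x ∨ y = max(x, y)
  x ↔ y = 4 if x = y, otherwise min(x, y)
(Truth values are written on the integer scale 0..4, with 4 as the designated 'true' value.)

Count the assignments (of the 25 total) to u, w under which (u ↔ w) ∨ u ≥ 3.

value 4: 9 assignments (counts)
value 3: 4 assignments (counts)
value 2: 4 assignments
value 1: 4 assignments
value 0: 4 assignments
So 13 of the 25 assignments meet the threshold.

13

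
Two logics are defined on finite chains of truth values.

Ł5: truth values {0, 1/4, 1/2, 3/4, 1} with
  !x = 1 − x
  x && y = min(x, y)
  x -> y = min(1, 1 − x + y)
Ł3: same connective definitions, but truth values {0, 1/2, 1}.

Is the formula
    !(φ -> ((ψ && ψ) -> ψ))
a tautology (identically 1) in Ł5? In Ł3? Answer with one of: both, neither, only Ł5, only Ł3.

In Ł5: at φ = 0, ψ = 0 the value is 0 — not a tautology.
In Ł3: at φ = 0, ψ = 0 the value is 0 — not a tautology.

neither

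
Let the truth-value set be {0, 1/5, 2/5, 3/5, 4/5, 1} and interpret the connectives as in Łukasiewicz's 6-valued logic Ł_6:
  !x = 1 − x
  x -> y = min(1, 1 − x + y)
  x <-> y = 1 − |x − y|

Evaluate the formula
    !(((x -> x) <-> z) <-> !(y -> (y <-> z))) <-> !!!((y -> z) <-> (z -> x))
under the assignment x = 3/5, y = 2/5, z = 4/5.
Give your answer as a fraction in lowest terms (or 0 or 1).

2/5

x -> x = 3/5 -> 3/5 = 1
(x -> x) <-> z = 1 <-> 4/5 = 4/5
y <-> z = 2/5 <-> 4/5 = 3/5
y -> (y <-> z) = 2/5 -> 3/5 = 1
!(y -> (y <-> z)) = !1 = 0
((x -> x) <-> z) <-> !(y -> (y <-> z)) = 4/5 <-> 0 = 1/5
!(((x -> x) <-> z) <-> !(y -> (y <-> z))) = !1/5 = 4/5
y -> z = 2/5 -> 4/5 = 1
z -> x = 4/5 -> 3/5 = 4/5
(y -> z) <-> (z -> x) = 1 <-> 4/5 = 4/5
!((y -> z) <-> (z -> x)) = !4/5 = 1/5
!!((y -> z) <-> (z -> x)) = !1/5 = 4/5
!!!((y -> z) <-> (z -> x)) = !4/5 = 1/5
!(((x -> x) <-> z) <-> !(y -> (y <-> z))) <-> !!!((y -> z) <-> (z -> x)) = 4/5 <-> 1/5 = 2/5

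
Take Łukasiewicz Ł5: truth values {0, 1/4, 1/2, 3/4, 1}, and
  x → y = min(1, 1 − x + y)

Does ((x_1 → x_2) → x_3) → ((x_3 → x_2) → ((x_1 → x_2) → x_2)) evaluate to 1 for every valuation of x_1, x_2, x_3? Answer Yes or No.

At x_1 = 1, x_2 = 1/4, x_3 = 0, for instance:
x_1 → x_2 = 1 → 1/4 = 1/4
(x_1 → x_2) → x_3 = 1/4 → 0 = 3/4
x_3 → x_2 = 0 → 1/4 = 1
(x_1 → x_2) → x_2 = 1/4 → 1/4 = 1
(x_3 → x_2) → ((x_1 → x_2) → x_2) = 1 → 1 = 1
((x_1 → x_2) → x_3) → ((x_3 → x_2) → ((x_1 → x_2) → x_2)) = 3/4 → 1 = 1
and checking the remaining 124 assignments likewise gives ≥ 1 in every case.

Yes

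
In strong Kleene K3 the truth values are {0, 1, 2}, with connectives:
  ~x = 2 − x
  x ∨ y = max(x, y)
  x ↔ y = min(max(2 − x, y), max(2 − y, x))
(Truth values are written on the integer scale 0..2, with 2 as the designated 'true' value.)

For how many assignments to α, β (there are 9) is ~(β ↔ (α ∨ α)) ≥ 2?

2

α = 0, β = 0 ↦ 0  <
α = 0, β = 1 ↦ 1  <
α = 0, β = 2 ↦ 2  ≥
α = 1, β = 0 ↦ 1  <
α = 1, β = 1 ↦ 1  <
α = 1, β = 2 ↦ 1  <
α = 2, β = 0 ↦ 2  ≥
α = 2, β = 1 ↦ 1  <
α = 2, β = 2 ↦ 0  <
So 2 of the 9 assignments meet the threshold.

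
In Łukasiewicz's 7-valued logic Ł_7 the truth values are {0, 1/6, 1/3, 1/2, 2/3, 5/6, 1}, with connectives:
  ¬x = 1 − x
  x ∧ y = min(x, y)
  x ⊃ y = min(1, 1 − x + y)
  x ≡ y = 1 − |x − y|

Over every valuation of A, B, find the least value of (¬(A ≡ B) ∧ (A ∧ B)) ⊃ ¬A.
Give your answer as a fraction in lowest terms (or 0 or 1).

Take A = 1, B = 1/2:
A ≡ B = 1 ≡ 1/2 = 1/2
¬(A ≡ B) = ¬1/2 = 1/2
A ∧ B = 1 ∧ 1/2 = 1/2
¬(A ≡ B) ∧ (A ∧ B) = 1/2 ∧ 1/2 = 1/2
¬A = ¬1 = 0
(¬(A ≡ B) ∧ (A ∧ B)) ⊃ ¬A = 1/2 ⊃ 0 = 1/2
No assignment yields a value below 1/2, so this is the minimum.

1/2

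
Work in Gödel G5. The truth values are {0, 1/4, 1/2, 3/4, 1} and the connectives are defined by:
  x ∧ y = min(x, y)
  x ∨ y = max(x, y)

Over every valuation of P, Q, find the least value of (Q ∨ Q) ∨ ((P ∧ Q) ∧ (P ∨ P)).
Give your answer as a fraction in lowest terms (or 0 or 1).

Take P = 0, Q = 0:
Q ∨ Q = 0 ∨ 0 = 0
P ∧ Q = 0 ∧ 0 = 0
P ∨ P = 0 ∨ 0 = 0
(P ∧ Q) ∧ (P ∨ P) = 0 ∧ 0 = 0
(Q ∨ Q) ∨ ((P ∧ Q) ∧ (P ∨ P)) = 0 ∨ 0 = 0
No assignment yields a value below 0, so this is the minimum.

0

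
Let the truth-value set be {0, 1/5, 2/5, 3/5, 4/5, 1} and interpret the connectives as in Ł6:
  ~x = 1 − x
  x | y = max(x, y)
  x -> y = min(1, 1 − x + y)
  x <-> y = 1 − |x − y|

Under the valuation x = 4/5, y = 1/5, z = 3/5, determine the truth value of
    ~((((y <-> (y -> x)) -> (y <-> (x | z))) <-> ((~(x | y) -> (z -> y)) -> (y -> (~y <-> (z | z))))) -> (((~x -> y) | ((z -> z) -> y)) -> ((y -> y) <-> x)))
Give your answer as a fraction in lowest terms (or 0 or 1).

y -> x = 1/5 -> 4/5 = 1
y <-> (y -> x) = 1/5 <-> 1 = 1/5
x | z = 4/5 | 3/5 = 4/5
y <-> (x | z) = 1/5 <-> 4/5 = 2/5
(y <-> (y -> x)) -> (y <-> (x | z)) = 1/5 -> 2/5 = 1
x | y = 4/5 | 1/5 = 4/5
~(x | y) = ~4/5 = 1/5
z -> y = 3/5 -> 1/5 = 3/5
~(x | y) -> (z -> y) = 1/5 -> 3/5 = 1
~y = ~1/5 = 4/5
z | z = 3/5 | 3/5 = 3/5
~y <-> (z | z) = 4/5 <-> 3/5 = 4/5
y -> (~y <-> (z | z)) = 1/5 -> 4/5 = 1
(~(x | y) -> (z -> y)) -> (y -> (~y <-> (z | z))) = 1 -> 1 = 1
((y <-> (y -> x)) -> (y <-> (x | z))) <-> ((~(x | y) -> (z -> y)) -> (y -> (~y <-> (z | z)))) = 1 <-> 1 = 1
~x = ~4/5 = 1/5
~x -> y = 1/5 -> 1/5 = 1
z -> z = 3/5 -> 3/5 = 1
(z -> z) -> y = 1 -> 1/5 = 1/5
(~x -> y) | ((z -> z) -> y) = 1 | 1/5 = 1
y -> y = 1/5 -> 1/5 = 1
(y -> y) <-> x = 1 <-> 4/5 = 4/5
((~x -> y) | ((z -> z) -> y)) -> ((y -> y) <-> x) = 1 -> 4/5 = 4/5
(((y <-> (y -> x)) -> (y <-> (x | z))) <-> ((~(x | y) -> (z -> y)) -> (y -> (~y <-> (z | z))))) -> (((~x -> y) | ((z -> z) -> y)) -> ((y -> y) <-> x)) = 1 -> 4/5 = 4/5
~((((y <-> (y -> x)) -> (y <-> (x | z))) <-> ((~(x | y) -> (z -> y)) -> (y -> (~y <-> (z | z))))) -> (((~x -> y) | ((z -> z) -> y)) -> ((y -> y) <-> x))) = ~4/5 = 1/5

1/5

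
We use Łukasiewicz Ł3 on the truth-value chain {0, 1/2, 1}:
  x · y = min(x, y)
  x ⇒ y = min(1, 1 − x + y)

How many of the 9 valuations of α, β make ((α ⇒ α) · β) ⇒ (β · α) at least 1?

6

α = 0, β = 0 ↦ 1  ≥
α = 0, β = 1/2 ↦ 1/2  <
α = 0, β = 1 ↦ 0  <
α = 1/2, β = 0 ↦ 1  ≥
α = 1/2, β = 1/2 ↦ 1  ≥
α = 1/2, β = 1 ↦ 1/2  <
α = 1, β = 0 ↦ 1  ≥
α = 1, β = 1/2 ↦ 1  ≥
α = 1, β = 1 ↦ 1  ≥
So 6 of the 9 assignments meet the threshold.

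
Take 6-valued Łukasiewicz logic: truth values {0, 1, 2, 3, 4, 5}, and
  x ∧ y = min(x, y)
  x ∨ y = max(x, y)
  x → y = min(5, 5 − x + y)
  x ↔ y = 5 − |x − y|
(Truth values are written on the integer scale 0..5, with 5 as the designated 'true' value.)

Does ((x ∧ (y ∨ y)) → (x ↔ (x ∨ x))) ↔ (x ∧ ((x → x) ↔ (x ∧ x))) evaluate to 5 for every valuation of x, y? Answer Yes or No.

Counterexample: take x = 0, y = 0.
y ∨ y = 0 ∨ 0 = 0
x ∧ (y ∨ y) = 0 ∧ 0 = 0
x ∨ x = 0 ∨ 0 = 0
x ↔ (x ∨ x) = 0 ↔ 0 = 5
(x ∧ (y ∨ y)) → (x ↔ (x ∨ x)) = 0 → 5 = 5
x → x = 0 → 0 = 5
x ∧ x = 0 ∧ 0 = 0
(x → x) ↔ (x ∧ x) = 5 ↔ 0 = 0
x ∧ ((x → x) ↔ (x ∧ x)) = 0 ∧ 0 = 0
((x ∧ (y ∨ y)) → (x ↔ (x ∨ x))) ↔ (x ∧ ((x → x) ↔ (x ∧ x))) = 5 ↔ 0 = 0
This gives 0 ≠ 5.

No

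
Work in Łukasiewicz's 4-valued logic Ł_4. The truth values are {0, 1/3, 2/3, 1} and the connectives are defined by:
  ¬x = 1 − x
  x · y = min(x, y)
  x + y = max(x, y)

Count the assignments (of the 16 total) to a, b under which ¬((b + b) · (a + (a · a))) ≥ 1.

a = 0, b = 0 ↦ 1  ≥
a = 0, b = 1/3 ↦ 1  ≥
a = 0, b = 2/3 ↦ 1  ≥
a = 0, b = 1 ↦ 1  ≥
a = 1/3, b = 0 ↦ 1  ≥
a = 1/3, b = 1/3 ↦ 2/3  <
a = 1/3, b = 2/3 ↦ 2/3  <
a = 1/3, b = 1 ↦ 2/3  <
a = 2/3, b = 0 ↦ 1  ≥
a = 2/3, b = 1/3 ↦ 2/3  <
a = 2/3, b = 2/3 ↦ 1/3  <
a = 2/3, b = 1 ↦ 1/3  <
a = 1, b = 0 ↦ 1  ≥
a = 1, b = 1/3 ↦ 2/3  <
a = 1, b = 2/3 ↦ 1/3  <
a = 1, b = 1 ↦ 0  <
So 7 of the 16 assignments meet the threshold.

7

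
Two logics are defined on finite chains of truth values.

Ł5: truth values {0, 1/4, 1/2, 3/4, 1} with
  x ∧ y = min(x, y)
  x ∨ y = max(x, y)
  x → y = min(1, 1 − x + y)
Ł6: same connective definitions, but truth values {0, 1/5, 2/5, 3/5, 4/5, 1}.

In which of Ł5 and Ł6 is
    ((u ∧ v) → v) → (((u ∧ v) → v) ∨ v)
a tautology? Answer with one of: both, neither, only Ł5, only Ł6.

In Ł5: every assignment gives 1 — tautology.
In Ł6: every assignment gives 1 — tautology.

both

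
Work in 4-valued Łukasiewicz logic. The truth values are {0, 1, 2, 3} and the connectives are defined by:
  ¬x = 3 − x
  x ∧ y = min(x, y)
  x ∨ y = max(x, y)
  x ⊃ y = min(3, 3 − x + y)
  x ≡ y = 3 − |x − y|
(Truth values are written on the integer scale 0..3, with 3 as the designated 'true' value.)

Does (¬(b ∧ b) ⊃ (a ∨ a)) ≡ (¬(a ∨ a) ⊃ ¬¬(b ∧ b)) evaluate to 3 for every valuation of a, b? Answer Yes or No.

Yes

a = 0, b = 0 ↦ 3
a = 0, b = 1 ↦ 3
a = 0, b = 2 ↦ 3
a = 0, b = 3 ↦ 3
a = 1, b = 0 ↦ 3
a = 1, b = 1 ↦ 3
a = 1, b = 2 ↦ 3
a = 1, b = 3 ↦ 3
a = 2, b = 0 ↦ 3
a = 2, b = 1 ↦ 3
a = 2, b = 2 ↦ 3
a = 2, b = 3 ↦ 3
a = 3, b = 0 ↦ 3
a = 3, b = 1 ↦ 3
a = 3, b = 2 ↦ 3
a = 3, b = 3 ↦ 3
Every assignment gives a value ≥ 3.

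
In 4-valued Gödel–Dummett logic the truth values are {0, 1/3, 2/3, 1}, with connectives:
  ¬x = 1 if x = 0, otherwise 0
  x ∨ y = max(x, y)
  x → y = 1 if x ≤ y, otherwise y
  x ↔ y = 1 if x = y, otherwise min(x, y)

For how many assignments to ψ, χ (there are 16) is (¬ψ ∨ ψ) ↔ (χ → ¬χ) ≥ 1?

2

ψ = 0, χ = 0 ↦ 1  ≥
ψ = 0, χ = 1/3 ↦ 0  <
ψ = 0, χ = 2/3 ↦ 0  <
ψ = 0, χ = 1 ↦ 0  <
ψ = 1/3, χ = 0 ↦ 1/3  <
ψ = 1/3, χ = 1/3 ↦ 0  <
ψ = 1/3, χ = 2/3 ↦ 0  <
ψ = 1/3, χ = 1 ↦ 0  <
ψ = 2/3, χ = 0 ↦ 2/3  <
ψ = 2/3, χ = 1/3 ↦ 0  <
ψ = 2/3, χ = 2/3 ↦ 0  <
ψ = 2/3, χ = 1 ↦ 0  <
ψ = 1, χ = 0 ↦ 1  ≥
ψ = 1, χ = 1/3 ↦ 0  <
ψ = 1, χ = 2/3 ↦ 0  <
ψ = 1, χ = 1 ↦ 0  <
So 2 of the 16 assignments meet the threshold.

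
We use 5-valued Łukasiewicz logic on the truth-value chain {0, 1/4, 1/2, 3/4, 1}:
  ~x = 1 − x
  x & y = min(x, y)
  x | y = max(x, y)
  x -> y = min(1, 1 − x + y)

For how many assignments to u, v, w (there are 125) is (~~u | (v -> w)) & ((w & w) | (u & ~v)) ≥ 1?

value 1: 29 assignments (counts)
value 3/4: 33 assignments
value 1/2: 31 assignments
value 1/4: 23 assignments
value 0: 9 assignments
So 29 of the 125 assignments meet the threshold.

29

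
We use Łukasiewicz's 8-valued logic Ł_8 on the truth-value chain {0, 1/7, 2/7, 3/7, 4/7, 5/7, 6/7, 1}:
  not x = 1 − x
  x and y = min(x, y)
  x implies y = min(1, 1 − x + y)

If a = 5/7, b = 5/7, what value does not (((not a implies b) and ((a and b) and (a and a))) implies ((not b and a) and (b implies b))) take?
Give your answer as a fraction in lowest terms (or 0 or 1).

3/7

not a = not 5/7 = 2/7
not a implies b = 2/7 implies 5/7 = 1
a and b = 5/7 and 5/7 = 5/7
a and a = 5/7 and 5/7 = 5/7
(a and b) and (a and a) = 5/7 and 5/7 = 5/7
(not a implies b) and ((a and b) and (a and a)) = 1 and 5/7 = 5/7
not b = not 5/7 = 2/7
not b and a = 2/7 and 5/7 = 2/7
b implies b = 5/7 implies 5/7 = 1
(not b and a) and (b implies b) = 2/7 and 1 = 2/7
((not a implies b) and ((a and b) and (a and a))) implies ((not b and a) and (b implies b)) = 5/7 implies 2/7 = 4/7
not (((not a implies b) and ((a and b) and (a and a))) implies ((not b and a) and (b implies b))) = not 4/7 = 3/7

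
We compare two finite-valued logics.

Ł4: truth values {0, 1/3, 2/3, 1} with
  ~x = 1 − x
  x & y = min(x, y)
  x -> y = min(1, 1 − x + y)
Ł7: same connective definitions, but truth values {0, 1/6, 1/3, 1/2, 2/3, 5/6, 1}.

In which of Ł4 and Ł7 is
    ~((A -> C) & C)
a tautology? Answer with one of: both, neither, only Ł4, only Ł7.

In Ł4: at A = 0, C = 1/3 the value is 2/3 — not a tautology.
In Ł7: at A = 0, C = 1/6 the value is 5/6 — not a tautology.

neither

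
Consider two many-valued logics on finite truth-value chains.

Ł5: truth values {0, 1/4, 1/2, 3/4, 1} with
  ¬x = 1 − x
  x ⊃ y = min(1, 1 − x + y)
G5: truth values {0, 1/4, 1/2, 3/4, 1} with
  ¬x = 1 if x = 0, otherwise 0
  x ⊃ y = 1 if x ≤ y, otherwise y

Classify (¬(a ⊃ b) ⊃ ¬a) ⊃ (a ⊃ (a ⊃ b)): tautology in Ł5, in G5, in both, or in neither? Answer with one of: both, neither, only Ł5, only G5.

only Ł5

In Ł5: every assignment gives 1 — tautology.
In G5: at a = 1/2, b = 1/4 the value is 1/4 — not a tautology.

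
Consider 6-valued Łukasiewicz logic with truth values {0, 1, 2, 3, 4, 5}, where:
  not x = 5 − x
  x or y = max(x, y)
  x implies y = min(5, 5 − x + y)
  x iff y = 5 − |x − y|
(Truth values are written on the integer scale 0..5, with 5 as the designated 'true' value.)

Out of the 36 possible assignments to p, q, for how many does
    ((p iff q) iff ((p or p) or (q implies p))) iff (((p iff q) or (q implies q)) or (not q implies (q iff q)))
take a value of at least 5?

21

value 5: 21 assignments (counts)
value 4: 5 assignments
value 3: 4 assignments
value 2: 3 assignments
value 1: 2 assignments
value 0: 1 assignment
So 21 of the 36 assignments meet the threshold.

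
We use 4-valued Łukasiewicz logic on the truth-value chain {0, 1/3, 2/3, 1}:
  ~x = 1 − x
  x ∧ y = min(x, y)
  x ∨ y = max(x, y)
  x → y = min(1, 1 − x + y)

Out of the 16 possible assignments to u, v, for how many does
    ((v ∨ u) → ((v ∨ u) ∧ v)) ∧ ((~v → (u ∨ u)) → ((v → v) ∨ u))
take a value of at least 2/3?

u = 0, v = 0 ↦ 1  ≥
u = 0, v = 1/3 ↦ 1  ≥
u = 0, v = 2/3 ↦ 1  ≥
u = 0, v = 1 ↦ 1  ≥
u = 1/3, v = 0 ↦ 2/3  ≥
u = 1/3, v = 1/3 ↦ 1  ≥
u = 1/3, v = 2/3 ↦ 1  ≥
u = 1/3, v = 1 ↦ 1  ≥
u = 2/3, v = 0 ↦ 1/3  <
u = 2/3, v = 1/3 ↦ 2/3  ≥
u = 2/3, v = 2/3 ↦ 1  ≥
u = 2/3, v = 1 ↦ 1  ≥
u = 1, v = 0 ↦ 0  <
u = 1, v = 1/3 ↦ 1/3  <
u = 1, v = 2/3 ↦ 2/3  ≥
u = 1, v = 1 ↦ 1  ≥
So 13 of the 16 assignments meet the threshold.

13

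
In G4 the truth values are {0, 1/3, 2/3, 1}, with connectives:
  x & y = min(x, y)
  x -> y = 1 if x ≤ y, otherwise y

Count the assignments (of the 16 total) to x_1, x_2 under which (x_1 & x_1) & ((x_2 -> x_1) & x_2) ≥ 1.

1

x_1 = 0, x_2 = 0 ↦ 0  <
x_1 = 0, x_2 = 1/3 ↦ 0  <
x_1 = 0, x_2 = 2/3 ↦ 0  <
x_1 = 0, x_2 = 1 ↦ 0  <
x_1 = 1/3, x_2 = 0 ↦ 0  <
x_1 = 1/3, x_2 = 1/3 ↦ 1/3  <
x_1 = 1/3, x_2 = 2/3 ↦ 1/3  <
x_1 = 1/3, x_2 = 1 ↦ 1/3  <
x_1 = 2/3, x_2 = 0 ↦ 0  <
x_1 = 2/3, x_2 = 1/3 ↦ 1/3  <
x_1 = 2/3, x_2 = 2/3 ↦ 2/3  <
x_1 = 2/3, x_2 = 1 ↦ 2/3  <
x_1 = 1, x_2 = 0 ↦ 0  <
x_1 = 1, x_2 = 1/3 ↦ 1/3  <
x_1 = 1, x_2 = 2/3 ↦ 2/3  <
x_1 = 1, x_2 = 1 ↦ 1  ≥
So 1 of the 16 assignments meets the threshold.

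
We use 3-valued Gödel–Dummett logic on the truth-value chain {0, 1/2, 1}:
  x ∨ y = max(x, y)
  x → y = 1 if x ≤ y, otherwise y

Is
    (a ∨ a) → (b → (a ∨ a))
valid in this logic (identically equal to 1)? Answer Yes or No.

Yes

a = 0, b = 0 ↦ 1
a = 0, b = 1/2 ↦ 1
a = 0, b = 1 ↦ 1
a = 1/2, b = 0 ↦ 1
a = 1/2, b = 1/2 ↦ 1
a = 1/2, b = 1 ↦ 1
a = 1, b = 0 ↦ 1
a = 1, b = 1/2 ↦ 1
a = 1, b = 1 ↦ 1
Every assignment gives a value ≥ 1.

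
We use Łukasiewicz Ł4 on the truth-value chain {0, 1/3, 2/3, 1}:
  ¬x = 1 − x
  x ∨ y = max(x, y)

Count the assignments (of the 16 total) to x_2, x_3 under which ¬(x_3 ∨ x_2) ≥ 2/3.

x_2 = 0, x_3 = 0 ↦ 1  ≥
x_2 = 0, x_3 = 1/3 ↦ 2/3  ≥
x_2 = 0, x_3 = 2/3 ↦ 1/3  <
x_2 = 0, x_3 = 1 ↦ 0  <
x_2 = 1/3, x_3 = 0 ↦ 2/3  ≥
x_2 = 1/3, x_3 = 1/3 ↦ 2/3  ≥
x_2 = 1/3, x_3 = 2/3 ↦ 1/3  <
x_2 = 1/3, x_3 = 1 ↦ 0  <
x_2 = 2/3, x_3 = 0 ↦ 1/3  <
x_2 = 2/3, x_3 = 1/3 ↦ 1/3  <
x_2 = 2/3, x_3 = 2/3 ↦ 1/3  <
x_2 = 2/3, x_3 = 1 ↦ 0  <
x_2 = 1, x_3 = 0 ↦ 0  <
x_2 = 1, x_3 = 1/3 ↦ 0  <
x_2 = 1, x_3 = 2/3 ↦ 0  <
x_2 = 1, x_3 = 1 ↦ 0  <
So 4 of the 16 assignments meet the threshold.

4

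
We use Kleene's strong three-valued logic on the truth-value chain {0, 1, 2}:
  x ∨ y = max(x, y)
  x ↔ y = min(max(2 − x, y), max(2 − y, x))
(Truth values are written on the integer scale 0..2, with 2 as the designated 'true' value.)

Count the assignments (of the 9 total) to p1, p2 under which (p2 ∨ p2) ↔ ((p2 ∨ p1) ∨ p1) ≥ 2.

4

p1 = 0, p2 = 0 ↦ 2  ≥
p1 = 0, p2 = 1 ↦ 1  <
p1 = 0, p2 = 2 ↦ 2  ≥
p1 = 1, p2 = 0 ↦ 1  <
p1 = 1, p2 = 1 ↦ 1  <
p1 = 1, p2 = 2 ↦ 2  ≥
p1 = 2, p2 = 0 ↦ 0  <
p1 = 2, p2 = 1 ↦ 1  <
p1 = 2, p2 = 2 ↦ 2  ≥
So 4 of the 9 assignments meet the threshold.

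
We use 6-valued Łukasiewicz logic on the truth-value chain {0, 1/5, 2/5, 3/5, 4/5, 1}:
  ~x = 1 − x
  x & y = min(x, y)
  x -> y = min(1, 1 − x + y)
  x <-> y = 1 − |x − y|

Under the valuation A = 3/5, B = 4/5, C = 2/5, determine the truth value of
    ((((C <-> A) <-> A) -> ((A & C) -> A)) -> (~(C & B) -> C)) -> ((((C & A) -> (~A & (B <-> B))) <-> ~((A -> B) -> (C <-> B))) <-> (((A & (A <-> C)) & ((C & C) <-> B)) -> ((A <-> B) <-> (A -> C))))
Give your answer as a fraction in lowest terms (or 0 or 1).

3/5

C <-> A = 2/5 <-> 3/5 = 4/5
(C <-> A) <-> A = 4/5 <-> 3/5 = 4/5
A & C = 3/5 & 2/5 = 2/5
(A & C) -> A = 2/5 -> 3/5 = 1
((C <-> A) <-> A) -> ((A & C) -> A) = 4/5 -> 1 = 1
C & B = 2/5 & 4/5 = 2/5
~(C & B) = ~2/5 = 3/5
~(C & B) -> C = 3/5 -> 2/5 = 4/5
(((C <-> A) <-> A) -> ((A & C) -> A)) -> (~(C & B) -> C) = 1 -> 4/5 = 4/5
C & A = 2/5 & 3/5 = 2/5
~A = ~3/5 = 2/5
B <-> B = 4/5 <-> 4/5 = 1
~A & (B <-> B) = 2/5 & 1 = 2/5
(C & A) -> (~A & (B <-> B)) = 2/5 -> 2/5 = 1
A -> B = 3/5 -> 4/5 = 1
C <-> B = 2/5 <-> 4/5 = 3/5
(A -> B) -> (C <-> B) = 1 -> 3/5 = 3/5
~((A -> B) -> (C <-> B)) = ~3/5 = 2/5
((C & A) -> (~A & (B <-> B))) <-> ~((A -> B) -> (C <-> B)) = 1 <-> 2/5 = 2/5
A <-> C = 3/5 <-> 2/5 = 4/5
A & (A <-> C) = 3/5 & 4/5 = 3/5
C & C = 2/5 & 2/5 = 2/5
(C & C) <-> B = 2/5 <-> 4/5 = 3/5
(A & (A <-> C)) & ((C & C) <-> B) = 3/5 & 3/5 = 3/5
A <-> B = 3/5 <-> 4/5 = 4/5
A -> C = 3/5 -> 2/5 = 4/5
(A <-> B) <-> (A -> C) = 4/5 <-> 4/5 = 1
((A & (A <-> C)) & ((C & C) <-> B)) -> ((A <-> B) <-> (A -> C)) = 3/5 -> 1 = 1
(((C & A) -> (~A & (B <-> B))) <-> ~((A -> B) -> (C <-> B))) <-> (((A & (A <-> C)) & ((C & C) <-> B)) -> ((A <-> B) <-> (A -> C))) = 2/5 <-> 1 = 2/5
((((C <-> A) <-> A) -> ((A & C) -> A)) -> (~(C & B) -> C)) -> ((((C & A) -> (~A & (B <-> B))) <-> ~((A -> B) -> (C <-> B))) <-> (((A & (A <-> C)) & ((C & C) <-> B)) -> ((A <-> B) <-> (A -> C)))) = 4/5 -> 2/5 = 3/5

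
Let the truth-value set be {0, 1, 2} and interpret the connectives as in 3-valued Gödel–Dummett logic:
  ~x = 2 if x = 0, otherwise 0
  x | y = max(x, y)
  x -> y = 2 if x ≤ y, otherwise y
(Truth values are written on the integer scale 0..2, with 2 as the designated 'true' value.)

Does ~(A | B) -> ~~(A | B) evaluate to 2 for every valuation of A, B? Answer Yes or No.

Counterexample: take A = 0, B = 0.
A | B = 0 | 0 = 0
~(A | B) = ~0 = 2
A | B = 0 | 0 = 0
~(A | B) = ~0 = 2
~~(A | B) = ~2 = 0
~(A | B) -> ~~(A | B) = 2 -> 0 = 0
This gives 0 ≠ 2.

No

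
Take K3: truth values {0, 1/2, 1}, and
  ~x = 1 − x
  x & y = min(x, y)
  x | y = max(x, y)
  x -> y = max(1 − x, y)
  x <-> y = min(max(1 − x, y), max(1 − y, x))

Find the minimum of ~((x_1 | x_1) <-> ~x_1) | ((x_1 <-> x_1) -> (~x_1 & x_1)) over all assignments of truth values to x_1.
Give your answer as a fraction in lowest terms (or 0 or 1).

Take x_1 = 1/2:
x_1 | x_1 = 1/2 | 1/2 = 1/2
~x_1 = ~1/2 = 1/2
(x_1 | x_1) <-> ~x_1 = 1/2 <-> 1/2 = 1/2
~((x_1 | x_1) <-> ~x_1) = ~1/2 = 1/2
x_1 <-> x_1 = 1/2 <-> 1/2 = 1/2
~x_1 = ~1/2 = 1/2
~x_1 & x_1 = 1/2 & 1/2 = 1/2
(x_1 <-> x_1) -> (~x_1 & x_1) = 1/2 -> 1/2 = 1/2
~((x_1 | x_1) <-> ~x_1) | ((x_1 <-> x_1) -> (~x_1 & x_1)) = 1/2 | 1/2 = 1/2
No assignment yields a value below 1/2, so this is the minimum.

1/2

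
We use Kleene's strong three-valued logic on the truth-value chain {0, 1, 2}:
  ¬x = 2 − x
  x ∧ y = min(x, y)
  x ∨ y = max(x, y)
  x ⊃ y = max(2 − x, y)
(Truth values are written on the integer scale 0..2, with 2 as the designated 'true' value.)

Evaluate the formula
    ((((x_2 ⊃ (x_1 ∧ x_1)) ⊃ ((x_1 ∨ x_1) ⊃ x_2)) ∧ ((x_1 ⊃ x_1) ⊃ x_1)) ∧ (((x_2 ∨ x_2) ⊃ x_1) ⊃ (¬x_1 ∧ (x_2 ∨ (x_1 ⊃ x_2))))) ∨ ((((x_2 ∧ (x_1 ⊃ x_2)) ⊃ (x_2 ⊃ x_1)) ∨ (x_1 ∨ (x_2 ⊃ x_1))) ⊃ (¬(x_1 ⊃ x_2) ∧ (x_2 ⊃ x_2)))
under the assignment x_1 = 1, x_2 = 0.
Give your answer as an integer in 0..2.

x_1 ∧ x_1 = 1 ∧ 1 = 1
x_2 ⊃ (x_1 ∧ x_1) = 0 ⊃ 1 = 2
x_1 ∨ x_1 = 1 ∨ 1 = 1
(x_1 ∨ x_1) ⊃ x_2 = 1 ⊃ 0 = 1
(x_2 ⊃ (x_1 ∧ x_1)) ⊃ ((x_1 ∨ x_1) ⊃ x_2) = 2 ⊃ 1 = 1
x_1 ⊃ x_1 = 1 ⊃ 1 = 1
(x_1 ⊃ x_1) ⊃ x_1 = 1 ⊃ 1 = 1
((x_2 ⊃ (x_1 ∧ x_1)) ⊃ ((x_1 ∨ x_1) ⊃ x_2)) ∧ ((x_1 ⊃ x_1) ⊃ x_1) = 1 ∧ 1 = 1
x_2 ∨ x_2 = 0 ∨ 0 = 0
(x_2 ∨ x_2) ⊃ x_1 = 0 ⊃ 1 = 2
¬x_1 = ¬1 = 1
x_1 ⊃ x_2 = 1 ⊃ 0 = 1
x_2 ∨ (x_1 ⊃ x_2) = 0 ∨ 1 = 1
¬x_1 ∧ (x_2 ∨ (x_1 ⊃ x_2)) = 1 ∧ 1 = 1
((x_2 ∨ x_2) ⊃ x_1) ⊃ (¬x_1 ∧ (x_2 ∨ (x_1 ⊃ x_2))) = 2 ⊃ 1 = 1
(((x_2 ⊃ (x_1 ∧ x_1)) ⊃ ((x_1 ∨ x_1) ⊃ x_2)) ∧ ((x_1 ⊃ x_1) ⊃ x_1)) ∧ (((x_2 ∨ x_2) ⊃ x_1) ⊃ (¬x_1 ∧ (x_2 ∨ (x_1 ⊃ x_2)))) = 1 ∧ 1 = 1
x_1 ⊃ x_2 = 1 ⊃ 0 = 1
x_2 ∧ (x_1 ⊃ x_2) = 0 ∧ 1 = 0
x_2 ⊃ x_1 = 0 ⊃ 1 = 2
(x_2 ∧ (x_1 ⊃ x_2)) ⊃ (x_2 ⊃ x_1) = 0 ⊃ 2 = 2
x_2 ⊃ x_1 = 0 ⊃ 1 = 2
x_1 ∨ (x_2 ⊃ x_1) = 1 ∨ 2 = 2
((x_2 ∧ (x_1 ⊃ x_2)) ⊃ (x_2 ⊃ x_1)) ∨ (x_1 ∨ (x_2 ⊃ x_1)) = 2 ∨ 2 = 2
x_1 ⊃ x_2 = 1 ⊃ 0 = 1
¬(x_1 ⊃ x_2) = ¬1 = 1
x_2 ⊃ x_2 = 0 ⊃ 0 = 2
¬(x_1 ⊃ x_2) ∧ (x_2 ⊃ x_2) = 1 ∧ 2 = 1
(((x_2 ∧ (x_1 ⊃ x_2)) ⊃ (x_2 ⊃ x_1)) ∨ (x_1 ∨ (x_2 ⊃ x_1))) ⊃ (¬(x_1 ⊃ x_2) ∧ (x_2 ⊃ x_2)) = 2 ⊃ 1 = 1
((((x_2 ⊃ (x_1 ∧ x_1)) ⊃ ((x_1 ∨ x_1) ⊃ x_2)) ∧ ((x_1 ⊃ x_1) ⊃ x_1)) ∧ (((x_2 ∨ x_2) ⊃ x_1) ⊃ (¬x_1 ∧ (x_2 ∨ (x_1 ⊃ x_2))))) ∨ ((((x_2 ∧ (x_1 ⊃ x_2)) ⊃ (x_2 ⊃ x_1)) ∨ (x_1 ∨ (x_2 ⊃ x_1))) ⊃ (¬(x_1 ⊃ x_2) ∧ (x_2 ⊃ x_2))) = 1 ∨ 1 = 1

1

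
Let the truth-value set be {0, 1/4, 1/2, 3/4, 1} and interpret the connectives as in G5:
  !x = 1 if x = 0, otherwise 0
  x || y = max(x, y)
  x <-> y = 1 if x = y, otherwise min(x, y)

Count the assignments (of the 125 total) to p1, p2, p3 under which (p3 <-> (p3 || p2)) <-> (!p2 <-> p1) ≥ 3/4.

37

value 1: 31 assignments (counts)
value 3/4: 6 assignments (counts)
value 1/2: 7 assignments
value 1/4: 8 assignments
value 0: 73 assignments
So 37 of the 125 assignments meet the threshold.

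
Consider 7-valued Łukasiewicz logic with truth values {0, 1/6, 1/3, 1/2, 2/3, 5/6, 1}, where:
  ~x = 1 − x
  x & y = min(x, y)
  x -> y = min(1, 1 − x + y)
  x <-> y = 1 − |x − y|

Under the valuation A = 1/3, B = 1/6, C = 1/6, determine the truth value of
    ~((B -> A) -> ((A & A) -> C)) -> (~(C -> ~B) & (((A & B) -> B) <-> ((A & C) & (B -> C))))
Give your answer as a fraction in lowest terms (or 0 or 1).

5/6

B -> A = 1/6 -> 1/3 = 1
A & A = 1/3 & 1/3 = 1/3
(A & A) -> C = 1/3 -> 1/6 = 5/6
(B -> A) -> ((A & A) -> C) = 1 -> 5/6 = 5/6
~((B -> A) -> ((A & A) -> C)) = ~5/6 = 1/6
~B = ~1/6 = 5/6
C -> ~B = 1/6 -> 5/6 = 1
~(C -> ~B) = ~1 = 0
A & B = 1/3 & 1/6 = 1/6
(A & B) -> B = 1/6 -> 1/6 = 1
A & C = 1/3 & 1/6 = 1/6
B -> C = 1/6 -> 1/6 = 1
(A & C) & (B -> C) = 1/6 & 1 = 1/6
((A & B) -> B) <-> ((A & C) & (B -> C)) = 1 <-> 1/6 = 1/6
~(C -> ~B) & (((A & B) -> B) <-> ((A & C) & (B -> C))) = 0 & 1/6 = 0
~((B -> A) -> ((A & A) -> C)) -> (~(C -> ~B) & (((A & B) -> B) <-> ((A & C) & (B -> C)))) = 1/6 -> 0 = 5/6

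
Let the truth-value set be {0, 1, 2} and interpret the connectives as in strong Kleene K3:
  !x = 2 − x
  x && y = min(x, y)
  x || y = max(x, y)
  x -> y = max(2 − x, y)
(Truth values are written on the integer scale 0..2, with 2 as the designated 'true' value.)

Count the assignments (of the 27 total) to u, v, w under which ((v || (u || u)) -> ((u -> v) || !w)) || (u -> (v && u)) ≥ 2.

19

value 2: 19 assignments (counts)
value 1: 7 assignments
value 0: 1 assignment
So 19 of the 27 assignments meet the threshold.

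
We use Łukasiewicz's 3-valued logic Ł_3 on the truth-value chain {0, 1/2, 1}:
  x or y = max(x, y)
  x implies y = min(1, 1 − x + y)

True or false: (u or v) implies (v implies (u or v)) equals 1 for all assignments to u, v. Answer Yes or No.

Yes

u = 0, v = 0 ↦ 1
u = 0, v = 1/2 ↦ 1
u = 0, v = 1 ↦ 1
u = 1/2, v = 0 ↦ 1
u = 1/2, v = 1/2 ↦ 1
u = 1/2, v = 1 ↦ 1
u = 1, v = 0 ↦ 1
u = 1, v = 1/2 ↦ 1
u = 1, v = 1 ↦ 1
Every assignment gives a value ≥ 1.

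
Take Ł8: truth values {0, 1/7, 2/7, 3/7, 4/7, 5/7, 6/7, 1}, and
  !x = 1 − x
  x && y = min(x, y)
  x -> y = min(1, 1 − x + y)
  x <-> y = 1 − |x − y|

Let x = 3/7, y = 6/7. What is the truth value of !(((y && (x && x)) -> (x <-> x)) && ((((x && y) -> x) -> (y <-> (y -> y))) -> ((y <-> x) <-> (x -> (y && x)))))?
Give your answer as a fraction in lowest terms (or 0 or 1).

2/7

x && x = 3/7 && 3/7 = 3/7
y && (x && x) = 6/7 && 3/7 = 3/7
x <-> x = 3/7 <-> 3/7 = 1
(y && (x && x)) -> (x <-> x) = 3/7 -> 1 = 1
x && y = 3/7 && 6/7 = 3/7
(x && y) -> x = 3/7 -> 3/7 = 1
y -> y = 6/7 -> 6/7 = 1
y <-> (y -> y) = 6/7 <-> 1 = 6/7
((x && y) -> x) -> (y <-> (y -> y)) = 1 -> 6/7 = 6/7
y <-> x = 6/7 <-> 3/7 = 4/7
y && x = 6/7 && 3/7 = 3/7
x -> (y && x) = 3/7 -> 3/7 = 1
(y <-> x) <-> (x -> (y && x)) = 4/7 <-> 1 = 4/7
(((x && y) -> x) -> (y <-> (y -> y))) -> ((y <-> x) <-> (x -> (y && x))) = 6/7 -> 4/7 = 5/7
((y && (x && x)) -> (x <-> x)) && ((((x && y) -> x) -> (y <-> (y -> y))) -> ((y <-> x) <-> (x -> (y && x)))) = 1 && 5/7 = 5/7
!(((y && (x && x)) -> (x <-> x)) && ((((x && y) -> x) -> (y <-> (y -> y))) -> ((y <-> x) <-> (x -> (y && x))))) = !5/7 = 2/7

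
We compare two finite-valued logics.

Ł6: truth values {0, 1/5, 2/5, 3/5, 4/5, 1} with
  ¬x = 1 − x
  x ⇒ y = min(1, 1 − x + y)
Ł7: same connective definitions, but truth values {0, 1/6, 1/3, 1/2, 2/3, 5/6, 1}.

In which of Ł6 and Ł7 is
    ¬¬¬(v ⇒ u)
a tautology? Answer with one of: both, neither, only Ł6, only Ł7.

In Ł6: at u = 0, v = 0 the value is 0 — not a tautology.
In Ł7: at u = 0, v = 0 the value is 0 — not a tautology.

neither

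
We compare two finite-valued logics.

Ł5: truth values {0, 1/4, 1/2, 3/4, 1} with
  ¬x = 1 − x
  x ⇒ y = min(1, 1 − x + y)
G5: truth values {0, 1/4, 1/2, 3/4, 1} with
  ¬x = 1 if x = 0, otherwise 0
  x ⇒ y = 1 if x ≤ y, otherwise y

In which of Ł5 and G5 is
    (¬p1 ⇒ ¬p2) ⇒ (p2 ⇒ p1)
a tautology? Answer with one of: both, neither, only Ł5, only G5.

In Ł5: every assignment gives 1 — tautology.
In G5: at p1 = 1/4, p2 = 1/2 the value is 1/4 — not a tautology.

only Ł5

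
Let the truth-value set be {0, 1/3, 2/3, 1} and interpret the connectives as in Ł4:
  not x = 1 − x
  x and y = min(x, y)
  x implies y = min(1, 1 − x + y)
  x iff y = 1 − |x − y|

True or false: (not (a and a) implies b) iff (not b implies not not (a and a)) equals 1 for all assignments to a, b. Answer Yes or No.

a = 0, b = 0 ↦ 1
a = 0, b = 1/3 ↦ 1
a = 0, b = 2/3 ↦ 1
a = 0, b = 1 ↦ 1
a = 1/3, b = 0 ↦ 1
a = 1/3, b = 1/3 ↦ 1
a = 1/3, b = 2/3 ↦ 1
a = 1/3, b = 1 ↦ 1
a = 2/3, b = 0 ↦ 1
a = 2/3, b = 1/3 ↦ 1
a = 2/3, b = 2/3 ↦ 1
a = 2/3, b = 1 ↦ 1
a = 1, b = 0 ↦ 1
a = 1, b = 1/3 ↦ 1
a = 1, b = 2/3 ↦ 1
a = 1, b = 1 ↦ 1
Every assignment gives a value ≥ 1.

Yes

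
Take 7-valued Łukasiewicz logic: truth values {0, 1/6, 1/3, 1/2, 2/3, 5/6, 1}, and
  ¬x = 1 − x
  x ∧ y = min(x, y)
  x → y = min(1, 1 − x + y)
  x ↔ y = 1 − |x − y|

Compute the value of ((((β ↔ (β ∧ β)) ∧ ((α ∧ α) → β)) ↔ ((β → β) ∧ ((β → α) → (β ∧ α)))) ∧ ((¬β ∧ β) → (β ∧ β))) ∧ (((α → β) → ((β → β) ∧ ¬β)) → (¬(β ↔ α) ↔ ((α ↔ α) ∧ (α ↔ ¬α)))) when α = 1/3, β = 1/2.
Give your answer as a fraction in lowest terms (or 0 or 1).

β ∧ β = 1/2 ∧ 1/2 = 1/2
β ↔ (β ∧ β) = 1/2 ↔ 1/2 = 1
α ∧ α = 1/3 ∧ 1/3 = 1/3
(α ∧ α) → β = 1/3 → 1/2 = 1
(β ↔ (β ∧ β)) ∧ ((α ∧ α) → β) = 1 ∧ 1 = 1
β → β = 1/2 → 1/2 = 1
β → α = 1/2 → 1/3 = 5/6
β ∧ α = 1/2 ∧ 1/3 = 1/3
(β → α) → (β ∧ α) = 5/6 → 1/3 = 1/2
(β → β) ∧ ((β → α) → (β ∧ α)) = 1 ∧ 1/2 = 1/2
((β ↔ (β ∧ β)) ∧ ((α ∧ α) → β)) ↔ ((β → β) ∧ ((β → α) → (β ∧ α))) = 1 ↔ 1/2 = 1/2
¬β = ¬1/2 = 1/2
¬β ∧ β = 1/2 ∧ 1/2 = 1/2
β ∧ β = 1/2 ∧ 1/2 = 1/2
(¬β ∧ β) → (β ∧ β) = 1/2 → 1/2 = 1
(((β ↔ (β ∧ β)) ∧ ((α ∧ α) → β)) ↔ ((β → β) ∧ ((β → α) → (β ∧ α)))) ∧ ((¬β ∧ β) → (β ∧ β)) = 1/2 ∧ 1 = 1/2
α → β = 1/3 → 1/2 = 1
β → β = 1/2 → 1/2 = 1
¬β = ¬1/2 = 1/2
(β → β) ∧ ¬β = 1 ∧ 1/2 = 1/2
(α → β) → ((β → β) ∧ ¬β) = 1 → 1/2 = 1/2
β ↔ α = 1/2 ↔ 1/3 = 5/6
¬(β ↔ α) = ¬5/6 = 1/6
α ↔ α = 1/3 ↔ 1/3 = 1
¬α = ¬1/3 = 2/3
α ↔ ¬α = 1/3 ↔ 2/3 = 2/3
(α ↔ α) ∧ (α ↔ ¬α) = 1 ∧ 2/3 = 2/3
¬(β ↔ α) ↔ ((α ↔ α) ∧ (α ↔ ¬α)) = 1/6 ↔ 2/3 = 1/2
((α → β) → ((β → β) ∧ ¬β)) → (¬(β ↔ α) ↔ ((α ↔ α) ∧ (α ↔ ¬α))) = 1/2 → 1/2 = 1
((((β ↔ (β ∧ β)) ∧ ((α ∧ α) → β)) ↔ ((β → β) ∧ ((β → α) → (β ∧ α)))) ∧ ((¬β ∧ β) → (β ∧ β))) ∧ (((α → β) → ((β → β) ∧ ¬β)) → (¬(β ↔ α) ↔ ((α ↔ α) ∧ (α ↔ ¬α)))) = 1/2 ∧ 1 = 1/2

1/2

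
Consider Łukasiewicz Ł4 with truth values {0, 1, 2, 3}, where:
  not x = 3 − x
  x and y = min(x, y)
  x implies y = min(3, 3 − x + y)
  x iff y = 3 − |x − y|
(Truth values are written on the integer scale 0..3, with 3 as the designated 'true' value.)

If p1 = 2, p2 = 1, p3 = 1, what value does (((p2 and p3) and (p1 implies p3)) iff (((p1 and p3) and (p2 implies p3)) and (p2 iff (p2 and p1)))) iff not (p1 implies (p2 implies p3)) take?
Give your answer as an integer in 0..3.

0

p2 and p3 = 1 and 1 = 1
p1 implies p3 = 2 implies 1 = 2
(p2 and p3) and (p1 implies p3) = 1 and 2 = 1
p1 and p3 = 2 and 1 = 1
p2 implies p3 = 1 implies 1 = 3
(p1 and p3) and (p2 implies p3) = 1 and 3 = 1
p2 and p1 = 1 and 2 = 1
p2 iff (p2 and p1) = 1 iff 1 = 3
((p1 and p3) and (p2 implies p3)) and (p2 iff (p2 and p1)) = 1 and 3 = 1
((p2 and p3) and (p1 implies p3)) iff (((p1 and p3) and (p2 implies p3)) and (p2 iff (p2 and p1))) = 1 iff 1 = 3
p2 implies p3 = 1 implies 1 = 3
p1 implies (p2 implies p3) = 2 implies 3 = 3
not (p1 implies (p2 implies p3)) = not 3 = 0
(((p2 and p3) and (p1 implies p3)) iff (((p1 and p3) and (p2 implies p3)) and (p2 iff (p2 and p1)))) iff not (p1 implies (p2 implies p3)) = 3 iff 0 = 0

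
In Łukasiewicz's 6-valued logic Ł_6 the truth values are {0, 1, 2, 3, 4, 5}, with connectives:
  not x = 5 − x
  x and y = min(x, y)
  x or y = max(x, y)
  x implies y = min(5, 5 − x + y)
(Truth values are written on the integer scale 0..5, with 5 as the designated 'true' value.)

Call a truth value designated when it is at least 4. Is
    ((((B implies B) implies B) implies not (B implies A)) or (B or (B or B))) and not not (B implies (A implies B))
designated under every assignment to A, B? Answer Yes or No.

No

Counterexample: take A = 2, B = 2.
B implies B = 2 implies 2 = 5
(B implies B) implies B = 5 implies 2 = 2
B implies A = 2 implies 2 = 5
not (B implies A) = not 5 = 0
((B implies B) implies B) implies not (B implies A) = 2 implies 0 = 3
B or B = 2 or 2 = 2
B or (B or B) = 2 or 2 = 2
(((B implies B) implies B) implies not (B implies A)) or (B or (B or B)) = 3 or 2 = 3
A implies B = 2 implies 2 = 5
B implies (A implies B) = 2 implies 5 = 5
not (B implies (A implies B)) = not 5 = 0
not not (B implies (A implies B)) = not 0 = 5
((((B implies B) implies B) implies not (B implies A)) or (B or (B or B))) and not not (B implies (A implies B)) = 3 and 5 = 3
This gives 3, which is below 4.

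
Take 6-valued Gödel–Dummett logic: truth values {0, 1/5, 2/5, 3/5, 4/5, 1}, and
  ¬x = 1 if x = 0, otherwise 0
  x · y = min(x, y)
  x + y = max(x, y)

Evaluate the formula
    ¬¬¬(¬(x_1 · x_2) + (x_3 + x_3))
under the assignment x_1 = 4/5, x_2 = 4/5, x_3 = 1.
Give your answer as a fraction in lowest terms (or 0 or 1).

0

x_1 · x_2 = 4/5 · 4/5 = 4/5
¬(x_1 · x_2) = ¬4/5 = 0
x_3 + x_3 = 1 + 1 = 1
¬(x_1 · x_2) + (x_3 + x_3) = 0 + 1 = 1
¬(¬(x_1 · x_2) + (x_3 + x_3)) = ¬1 = 0
¬¬(¬(x_1 · x_2) + (x_3 + x_3)) = ¬0 = 1
¬¬¬(¬(x_1 · x_2) + (x_3 + x_3)) = ¬1 = 0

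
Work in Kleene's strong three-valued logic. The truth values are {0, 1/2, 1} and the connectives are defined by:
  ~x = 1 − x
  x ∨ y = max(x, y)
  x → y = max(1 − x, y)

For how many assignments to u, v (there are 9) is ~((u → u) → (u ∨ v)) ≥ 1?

1

u = 0, v = 0 ↦ 1  ≥
u = 0, v = 1/2 ↦ 1/2  <
u = 0, v = 1 ↦ 0  <
u = 1/2, v = 0 ↦ 1/2  <
u = 1/2, v = 1/2 ↦ 1/2  <
u = 1/2, v = 1 ↦ 0  <
u = 1, v = 0 ↦ 0  <
u = 1, v = 1/2 ↦ 0  <
u = 1, v = 1 ↦ 0  <
So 1 of the 9 assignments meets the threshold.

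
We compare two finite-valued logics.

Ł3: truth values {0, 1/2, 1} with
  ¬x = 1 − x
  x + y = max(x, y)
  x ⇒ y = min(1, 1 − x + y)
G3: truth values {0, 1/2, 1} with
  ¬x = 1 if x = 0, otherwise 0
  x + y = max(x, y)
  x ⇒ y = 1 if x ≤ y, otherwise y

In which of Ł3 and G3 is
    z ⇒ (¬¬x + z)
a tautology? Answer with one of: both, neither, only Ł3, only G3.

both

In Ł3: every assignment gives 1 — tautology.
In G3: every assignment gives 1 — tautology.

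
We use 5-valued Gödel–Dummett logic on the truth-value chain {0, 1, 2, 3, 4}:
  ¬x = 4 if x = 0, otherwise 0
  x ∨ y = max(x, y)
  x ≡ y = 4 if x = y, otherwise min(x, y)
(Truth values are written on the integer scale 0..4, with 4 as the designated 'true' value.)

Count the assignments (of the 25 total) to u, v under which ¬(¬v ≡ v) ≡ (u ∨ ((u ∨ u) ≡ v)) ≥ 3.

value 4: 9 assignments (counts)
value 3: 4 assignments (counts)
value 2: 4 assignments
value 1: 4 assignments
value 0: 4 assignments
So 13 of the 25 assignments meet the threshold.

13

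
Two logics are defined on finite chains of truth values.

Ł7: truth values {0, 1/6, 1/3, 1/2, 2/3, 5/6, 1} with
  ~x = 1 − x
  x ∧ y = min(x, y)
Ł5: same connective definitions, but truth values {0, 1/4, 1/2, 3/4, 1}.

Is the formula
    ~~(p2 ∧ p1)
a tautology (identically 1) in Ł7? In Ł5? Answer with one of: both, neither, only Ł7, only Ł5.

neither

In Ł7: at p1 = 0, p2 = 0 the value is 0 — not a tautology.
In Ł5: at p1 = 0, p2 = 0 the value is 0 — not a tautology.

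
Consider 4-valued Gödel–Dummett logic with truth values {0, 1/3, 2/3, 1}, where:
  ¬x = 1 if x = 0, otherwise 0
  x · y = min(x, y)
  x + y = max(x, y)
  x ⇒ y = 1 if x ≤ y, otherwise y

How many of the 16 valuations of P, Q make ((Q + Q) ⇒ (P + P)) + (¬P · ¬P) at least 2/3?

14

P = 0, Q = 0 ↦ 1  ≥
P = 0, Q = 1/3 ↦ 1  ≥
P = 0, Q = 2/3 ↦ 1  ≥
P = 0, Q = 1 ↦ 1  ≥
P = 1/3, Q = 0 ↦ 1  ≥
P = 1/3, Q = 1/3 ↦ 1  ≥
P = 1/3, Q = 2/3 ↦ 1/3  <
P = 1/3, Q = 1 ↦ 1/3  <
P = 2/3, Q = 0 ↦ 1  ≥
P = 2/3, Q = 1/3 ↦ 1  ≥
P = 2/3, Q = 2/3 ↦ 1  ≥
P = 2/3, Q = 1 ↦ 2/3  ≥
P = 1, Q = 0 ↦ 1  ≥
P = 1, Q = 1/3 ↦ 1  ≥
P = 1, Q = 2/3 ↦ 1  ≥
P = 1, Q = 1 ↦ 1  ≥
So 14 of the 16 assignments meet the threshold.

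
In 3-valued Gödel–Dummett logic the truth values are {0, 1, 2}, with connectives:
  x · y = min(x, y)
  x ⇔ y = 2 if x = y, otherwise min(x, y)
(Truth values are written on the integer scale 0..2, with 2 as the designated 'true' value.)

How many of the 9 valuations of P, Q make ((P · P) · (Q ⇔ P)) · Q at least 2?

1

P = 0, Q = 0 ↦ 0  <
P = 0, Q = 1 ↦ 0  <
P = 0, Q = 2 ↦ 0  <
P = 1, Q = 0 ↦ 0  <
P = 1, Q = 1 ↦ 1  <
P = 1, Q = 2 ↦ 1  <
P = 2, Q = 0 ↦ 0  <
P = 2, Q = 1 ↦ 1  <
P = 2, Q = 2 ↦ 2  ≥
So 1 of the 9 assignments meets the threshold.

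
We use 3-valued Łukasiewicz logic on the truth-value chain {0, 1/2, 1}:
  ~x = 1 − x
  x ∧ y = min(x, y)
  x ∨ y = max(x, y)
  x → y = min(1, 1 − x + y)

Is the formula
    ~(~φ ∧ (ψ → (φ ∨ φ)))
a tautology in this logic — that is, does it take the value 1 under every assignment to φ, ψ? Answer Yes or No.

No

Counterexample: take φ = 0, ψ = 0.
~φ = ~0 = 1
φ ∨ φ = 0 ∨ 0 = 0
ψ → (φ ∨ φ) = 0 → 0 = 1
~φ ∧ (ψ → (φ ∨ φ)) = 1 ∧ 1 = 1
~(~φ ∧ (ψ → (φ ∨ φ))) = ~1 = 0
This gives 0 ≠ 1.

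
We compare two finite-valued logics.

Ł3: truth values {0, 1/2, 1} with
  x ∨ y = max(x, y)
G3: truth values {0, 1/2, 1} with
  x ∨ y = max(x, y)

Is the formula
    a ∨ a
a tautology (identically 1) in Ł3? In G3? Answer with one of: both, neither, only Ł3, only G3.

In Ł3: at a = 0 the value is 0 — not a tautology.
In G3: at a = 0 the value is 0 — not a tautology.

neither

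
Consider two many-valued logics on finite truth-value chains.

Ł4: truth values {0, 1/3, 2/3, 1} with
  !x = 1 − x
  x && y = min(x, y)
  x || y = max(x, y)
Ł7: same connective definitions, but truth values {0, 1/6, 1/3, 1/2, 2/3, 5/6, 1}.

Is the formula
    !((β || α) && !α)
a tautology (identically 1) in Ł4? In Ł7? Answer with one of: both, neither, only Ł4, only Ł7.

In Ł4: at α = 0, β = 1/3 the value is 2/3 — not a tautology.
In Ł7: at α = 0, β = 1/6 the value is 5/6 — not a tautology.

neither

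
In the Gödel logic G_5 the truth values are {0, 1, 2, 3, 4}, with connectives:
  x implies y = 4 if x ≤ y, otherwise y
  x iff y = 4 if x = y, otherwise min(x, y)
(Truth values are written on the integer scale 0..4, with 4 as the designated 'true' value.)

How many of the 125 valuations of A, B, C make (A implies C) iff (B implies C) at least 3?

93

value 4: 85 assignments (counts)
value 3: 8 assignments (counts)
value 2: 12 assignments
value 1: 12 assignments
value 0: 8 assignments
So 93 of the 125 assignments meet the threshold.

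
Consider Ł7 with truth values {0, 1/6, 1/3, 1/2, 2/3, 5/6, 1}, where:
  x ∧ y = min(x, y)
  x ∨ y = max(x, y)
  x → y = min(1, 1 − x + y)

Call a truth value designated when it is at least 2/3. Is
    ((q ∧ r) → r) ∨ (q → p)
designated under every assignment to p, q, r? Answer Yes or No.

At p = 0, q = 2/3, r = 1/3, for instance:
q ∧ r = 2/3 ∧ 1/3 = 1/3
(q ∧ r) → r = 1/3 → 1/3 = 1
q → p = 2/3 → 0 = 1/3
((q ∧ r) → r) ∨ (q → p) = 1 ∨ 1/3 = 1
and checking the remaining 342 assignments likewise gives ≥ 2/3 in every case.

Yes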